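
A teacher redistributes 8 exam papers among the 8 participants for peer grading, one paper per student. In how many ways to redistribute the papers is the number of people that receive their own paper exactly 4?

Choose which 4 of the 8 are fixed: C(8,4) = 70.
The other 4 form a derangement: !4 = 9.
Total: 70 × 9 = 630.

630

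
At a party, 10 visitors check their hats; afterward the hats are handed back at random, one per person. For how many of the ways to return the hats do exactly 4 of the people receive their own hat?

55650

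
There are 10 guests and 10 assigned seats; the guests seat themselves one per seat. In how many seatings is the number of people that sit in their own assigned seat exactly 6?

Choose which 6 of the 10 are fixed: C(10,6) = 210.
The other 4 form a derangement: !4 = 9.
Total: 210 × 9 = 1890.

1890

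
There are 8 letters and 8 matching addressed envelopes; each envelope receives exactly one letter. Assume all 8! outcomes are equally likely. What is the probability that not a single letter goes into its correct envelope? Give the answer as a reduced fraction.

2119/5760

Favorable outcomes: !8 = 14833.
Total outcomes: 8! = 40320.
Probability = 14833/40320 = 2119/5760.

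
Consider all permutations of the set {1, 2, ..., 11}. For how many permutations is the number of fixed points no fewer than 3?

3205379

# with exactly i fixed is C(11,i)·!(11-i); sum over i=3..11:
  i=3: C(11,3)·!8 = 165·14833 = 2447445
  i=4: C(11,4)·!7 = 330·1854 = 611820
  i=5: C(11,5)·!6 = 462·265 = 122430
  i=6: C(11,6)·!5 = 462·44 = 20328
  i=7: C(11,7)·!4 = 330·9 = 2970
  i=8: C(11,8)·!3 = 165·2 = 330
  i=9: C(11,9)·!2 = 55·1 = 55
  i=10: C(11,10)·!1 = 11·0 = 0
  i=11: C(11,11)·!0 = 1·1 = 1
Total = 3205379.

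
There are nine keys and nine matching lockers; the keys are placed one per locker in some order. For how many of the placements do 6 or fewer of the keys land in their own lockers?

362843

Sum C(9,i)·!(9-i) for i = 0..6:
  i=0: C(9,0)·!9 = 1·133496 = 133496
  i=1: C(9,1)·!8 = 9·14833 = 133497
  i=2: C(9,2)·!7 = 36·1854 = 66744
  i=3: C(9,3)·!6 = 84·265 = 22260
  i=4: C(9,4)·!5 = 126·44 = 5544
  i=5: C(9,5)·!4 = 126·9 = 1134
  i=6: C(9,6)·!3 = 84·2 = 168
Total = 362843.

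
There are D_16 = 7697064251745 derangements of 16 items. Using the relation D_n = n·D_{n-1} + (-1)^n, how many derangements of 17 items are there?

D_17 = 17·7697064251745 - 1 = 130850092279664.

130850092279664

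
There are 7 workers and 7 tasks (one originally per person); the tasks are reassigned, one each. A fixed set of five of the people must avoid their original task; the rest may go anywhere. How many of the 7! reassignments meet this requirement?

2428

Let A_j be the event that the j-th constrained one is fixed. By inclusion-exclusion over the 5 events:
Σ_{j=0}^{5} (-1)^j C(5,j)(7-j)!
= C(5,0)·7! - C(5,1)·6! + C(5,2)·5! - C(5,3)·4! + C(5,4)·3! - C(5,5)·2!
= 5040 - 3600 + 1200 - 240 + 30 - 2
= 2428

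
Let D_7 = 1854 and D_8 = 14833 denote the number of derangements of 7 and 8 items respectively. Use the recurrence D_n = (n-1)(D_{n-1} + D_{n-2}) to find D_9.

D_9 = (9-1)·(D_8 + D_7) = 8·(14833 + 1854) = 8·16687 = 133496.

133496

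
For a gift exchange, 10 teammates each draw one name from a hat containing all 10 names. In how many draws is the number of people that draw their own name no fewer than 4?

# with exactly i fixed is C(10,i)·!(10-i); sum over i=4..10:
  i=4: C(10,4)·!6 = 210·265 = 55650
  i=5: C(10,5)·!5 = 252·44 = 11088
  i=6: C(10,6)·!4 = 210·9 = 1890
  i=7: C(10,7)·!3 = 120·2 = 240
  i=8: C(10,8)·!2 = 45·1 = 45
  i=9: C(10,9)·!1 = 10·0 = 0
  i=10: C(10,10)·!0 = 1·1 = 1
Total = 68914.

68914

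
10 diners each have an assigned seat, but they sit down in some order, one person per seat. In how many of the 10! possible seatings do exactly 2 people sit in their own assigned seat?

667485

Pick the 2 fixed positions: C(10,2) = 45 ways.
The remaining 8 must be deranged: !8 = 14833.
Total: 45 × 14833 = 667485.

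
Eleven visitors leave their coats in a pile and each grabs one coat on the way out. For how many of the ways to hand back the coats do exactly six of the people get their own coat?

Pick the 6 fixed positions: C(11,6) = 462 ways.
The remaining 5 must be deranged: !5 = 44.
Total: 462 × 44 = 20328.

20328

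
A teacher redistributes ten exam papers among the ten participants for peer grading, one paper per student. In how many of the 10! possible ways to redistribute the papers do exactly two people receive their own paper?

667485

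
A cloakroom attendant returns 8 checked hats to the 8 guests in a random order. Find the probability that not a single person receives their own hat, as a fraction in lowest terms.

Favorable outcomes: !8 = 14833.
Total outcomes: 8! = 40320.
Probability = 14833/40320 = 2119/5760.

2119/5760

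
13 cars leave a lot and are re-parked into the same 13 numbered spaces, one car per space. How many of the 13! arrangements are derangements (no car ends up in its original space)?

2290792932

By inclusion-exclusion, !13 = Σ (-1)^k · 13!/k! for k=0..13
= 13! - 13!/1! + 13!/2! - 13!/3! + 13!/4! - 13!/5! + 13!/6! - 13!/7! + 13!/8! - 13!/9! + 13!/10! - 13!/11! + 13!/12! - 13!/13!
= 6227020800 - 6227020800 + 3113510400 - 1037836800 + 259459200 - 51891840 + 8648640 - 1235520 + 154440 - 17160 + 1716 - 156 + 13 - 1
= 2290792932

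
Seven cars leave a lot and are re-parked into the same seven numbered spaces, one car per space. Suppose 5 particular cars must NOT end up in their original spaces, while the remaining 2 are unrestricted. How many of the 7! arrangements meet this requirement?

2428

Let A_j be the event that the j-th constrained one is fixed. By inclusion-exclusion over the 5 events:
Σ_{j=0}^{5} (-1)^j C(5,j)(7-j)!
= C(5,0)·7! - C(5,1)·6! + C(5,2)·5! - C(5,3)·4! + C(5,4)·3! - C(5,5)·2!
= 5040 - 3600 + 1200 - 240 + 30 - 2
= 2428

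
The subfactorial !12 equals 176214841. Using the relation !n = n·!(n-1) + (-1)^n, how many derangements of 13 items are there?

2290792932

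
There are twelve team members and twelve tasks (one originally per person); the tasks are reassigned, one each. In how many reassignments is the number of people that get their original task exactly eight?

4455

Pick the 8 fixed positions: C(12,8) = 495 ways.
The other 4 form a derangement: !4 = 9.
Total: 495 × 9 = 4455.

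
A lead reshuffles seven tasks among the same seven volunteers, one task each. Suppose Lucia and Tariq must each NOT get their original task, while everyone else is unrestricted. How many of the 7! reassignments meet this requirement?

Inclusion-exclusion on the 2 forbidden self-matches:
Σ_{j=0}^{2} (-1)^j C(2,j)(7-j)!
= C(2,0)·7! - C(2,1)·6! + C(2,2)·5!
= 5040 - 1440 + 120
= 3720

3720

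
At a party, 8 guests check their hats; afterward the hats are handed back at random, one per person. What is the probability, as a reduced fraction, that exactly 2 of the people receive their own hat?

Favorable outcomes: C(8,2)·!6 = 28·265 = 7420.
Total outcomes: 8! = 40320.
Probability = 7420/40320 = 53/288.

53/288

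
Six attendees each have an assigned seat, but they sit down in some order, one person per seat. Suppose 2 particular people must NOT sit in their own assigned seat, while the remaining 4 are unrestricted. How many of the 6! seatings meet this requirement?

504

Let A_j be the event that the j-th constrained one is fixed. By inclusion-exclusion over the 2 events:
Σ_{j=0}^{2} (-1)^j C(2,j)(6-j)!
= C(2,0)·6! - C(2,1)·5! + C(2,2)·4!
= 720 - 240 + 24
= 504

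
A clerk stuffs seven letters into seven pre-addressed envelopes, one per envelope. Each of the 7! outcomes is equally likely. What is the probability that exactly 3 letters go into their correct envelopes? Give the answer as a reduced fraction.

1/16

Favorable outcomes: C(7,3)·!4 = 35·9 = 315.
Total outcomes: 7! = 5040.
Probability = 315/5040 = 1/16.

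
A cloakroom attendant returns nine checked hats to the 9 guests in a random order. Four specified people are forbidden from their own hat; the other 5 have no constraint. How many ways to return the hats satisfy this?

Let A_j be the event that the j-th constrained one is fixed. By inclusion-exclusion over the 4 events:
Σ_{j=0}^{4} (-1)^j C(4,j)(9-j)!
= C(4,0)·9! - C(4,1)·8! + C(4,2)·7! - C(4,3)·6! + C(4,4)·5!
= 362880 - 161280 + 30240 - 2880 + 120
= 229080

229080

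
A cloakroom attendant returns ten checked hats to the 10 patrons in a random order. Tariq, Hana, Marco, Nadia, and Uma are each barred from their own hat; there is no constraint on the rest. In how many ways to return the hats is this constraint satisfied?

2170680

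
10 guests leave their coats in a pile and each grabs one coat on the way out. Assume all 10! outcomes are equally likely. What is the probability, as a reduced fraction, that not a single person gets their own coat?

Favorable outcomes: !10 = 1334961.
Total outcomes: 10! = 3628800.
Probability = 1334961/3628800 = 16481/44800.

16481/44800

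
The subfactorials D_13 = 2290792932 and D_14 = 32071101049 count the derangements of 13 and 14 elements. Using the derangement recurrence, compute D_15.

D_15 = (15-1)·(D_14 + D_13) = 14·(32071101049 + 2290792932) = 14·34361893981 = 481066515734.

481066515734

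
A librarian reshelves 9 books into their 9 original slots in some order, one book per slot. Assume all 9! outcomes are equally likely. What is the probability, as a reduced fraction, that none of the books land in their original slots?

Favorable outcomes: !9 = 133496.
Total outcomes: 9! = 362880.
Probability = 133496/362880 = 16687/45360.

16687/45360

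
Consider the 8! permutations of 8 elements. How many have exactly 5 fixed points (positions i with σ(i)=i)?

Pick the 5 fixed positions: C(8,5) = 56 ways.
The other 3 form a derangement: !3 = 2.
Total: 56 × 2 = 112.

112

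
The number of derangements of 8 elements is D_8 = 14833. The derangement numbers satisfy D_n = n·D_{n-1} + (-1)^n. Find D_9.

133496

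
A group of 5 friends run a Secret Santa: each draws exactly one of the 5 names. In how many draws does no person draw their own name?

!5 = 5! · Σ_{k=0}^{5} (-1)^k/k!
= 5! - 5!/1! + 5!/2! - 5!/3! + 5!/4! - 5!/5!
= 120 - 120 + 60 - 20 + 5 - 1
= 44

44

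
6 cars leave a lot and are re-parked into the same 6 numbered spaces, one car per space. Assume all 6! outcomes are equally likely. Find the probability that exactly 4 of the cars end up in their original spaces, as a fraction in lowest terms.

1/48

Favorable outcomes: C(6,4)·!2 = 15·1 = 15.
Total outcomes: 6! = 720.
Probability = 15/720 = 1/48.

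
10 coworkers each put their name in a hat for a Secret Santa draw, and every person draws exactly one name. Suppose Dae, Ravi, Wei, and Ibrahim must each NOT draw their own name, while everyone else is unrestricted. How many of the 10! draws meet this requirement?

Inclusion-exclusion on the 4 forbidden self-matches:
Σ_{j=0}^{4} (-1)^j C(4,j)(10-j)!
= C(4,0)·10! - C(4,1)·9! + C(4,2)·8! - C(4,3)·7! + C(4,4)·6!
= 3628800 - 1451520 + 241920 - 20160 + 720
= 2399760

2399760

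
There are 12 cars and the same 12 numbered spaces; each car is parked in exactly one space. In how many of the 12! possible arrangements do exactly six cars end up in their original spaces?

Choose which 6 of the 12 are fixed: C(12,6) = 924.
The remaining 6 must be deranged: !6 = 265.
Total: 924 × 265 = 244860.

244860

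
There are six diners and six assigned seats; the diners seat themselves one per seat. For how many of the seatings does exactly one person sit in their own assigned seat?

264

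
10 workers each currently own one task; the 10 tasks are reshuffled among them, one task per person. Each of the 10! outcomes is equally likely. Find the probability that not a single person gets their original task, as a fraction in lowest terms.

Favorable outcomes: !10 = 1334961.
Total outcomes: 10! = 3628800.
Probability = 1334961/3628800 = 16481/44800.

16481/44800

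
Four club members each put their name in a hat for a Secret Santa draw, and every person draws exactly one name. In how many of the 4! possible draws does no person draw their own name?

9

The subfactorial !4 = [4!/e] (nearest integer).
4! = 24, and 24/e ≈ 8.83, so !4 = 9.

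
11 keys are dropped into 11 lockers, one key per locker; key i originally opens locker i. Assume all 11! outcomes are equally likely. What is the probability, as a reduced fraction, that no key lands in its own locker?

1468457/3991680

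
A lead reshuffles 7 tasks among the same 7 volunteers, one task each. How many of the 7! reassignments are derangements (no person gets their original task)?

!7 = 7! · Σ_{k=0}^{7} (-1)^k/k!
= 7! - 7!/1! + 7!/2! - 7!/3! + 7!/4! - 7!/5! + 7!/6! - 7!/7!
= 5040 - 5040 + 2520 - 840 + 210 - 42 + 7 - 1
= 1854

1854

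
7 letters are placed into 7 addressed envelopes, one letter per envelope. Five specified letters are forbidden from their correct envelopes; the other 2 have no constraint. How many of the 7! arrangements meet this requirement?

2428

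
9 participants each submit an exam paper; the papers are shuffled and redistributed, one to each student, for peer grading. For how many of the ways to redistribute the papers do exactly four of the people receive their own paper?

Choose which 4 of the 9 are fixed: C(9,4) = 126.
The remaining 5 must be deranged: !5 = 44.
Total: 126 × 44 = 5544.

5544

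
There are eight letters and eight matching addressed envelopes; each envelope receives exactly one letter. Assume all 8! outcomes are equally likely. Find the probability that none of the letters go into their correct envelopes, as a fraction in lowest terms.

2119/5760

Favorable outcomes: !8 = 14833.
Total outcomes: 8! = 40320.
Probability = 14833/40320 = 2119/5760.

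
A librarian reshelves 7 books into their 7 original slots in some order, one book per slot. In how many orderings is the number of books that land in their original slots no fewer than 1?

# with exactly i fixed is C(7,i)·!(7-i); sum over i=1..7:
  i=1: C(7,1)·!6 = 7·265 = 1855
  i=2: C(7,2)·!5 = 21·44 = 924
  i=3: C(7,3)·!4 = 35·9 = 315
  i=4: C(7,4)·!3 = 35·2 = 70
  i=5: C(7,5)·!2 = 21·1 = 21
  i=6: C(7,6)·!1 = 7·0 = 0
  i=7: C(7,7)·!0 = 1·1 = 1
Total = 3186.

3186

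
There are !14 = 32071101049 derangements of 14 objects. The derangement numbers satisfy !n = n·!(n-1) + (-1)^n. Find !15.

481066515734

!15 = 15·32071101049 - 1 = 481066515734.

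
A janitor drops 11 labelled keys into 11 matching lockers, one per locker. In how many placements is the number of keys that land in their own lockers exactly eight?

Choose which 8 of the 11 are fixed: C(11,8) = 165.
The remaining 3 must be deranged: !3 = 2.
Total: 165 × 2 = 330.

330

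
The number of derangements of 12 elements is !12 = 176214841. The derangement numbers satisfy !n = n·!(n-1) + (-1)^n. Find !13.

!13 = 13·176214841 - 1 = 2290792932.

2290792932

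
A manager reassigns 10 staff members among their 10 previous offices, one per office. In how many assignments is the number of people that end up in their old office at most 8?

3628799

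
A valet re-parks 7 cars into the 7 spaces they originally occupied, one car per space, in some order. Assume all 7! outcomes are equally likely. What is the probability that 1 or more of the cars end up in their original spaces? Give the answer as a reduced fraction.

177/280

Favorable outcomes: Σ_{i≥1} C(7,i)·!(7-i) = 7·265 + 21·44 + 35·9 + 35·2 + 21·1 + 7·0 + 1·1 = 3186.
Total outcomes: 7! = 5040.
Probability = 3186/5040 = 177/280.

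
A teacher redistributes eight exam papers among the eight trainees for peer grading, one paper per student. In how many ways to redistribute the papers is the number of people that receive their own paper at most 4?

# with exactly i fixed is C(8,i)·!(8-i); sum over i=0..4:
  i=0: C(8,0)·!8 = 1·14833 = 14833
  i=1: C(8,1)·!7 = 8·1854 = 14832
  i=2: C(8,2)·!6 = 28·265 = 7420
  i=3: C(8,3)·!5 = 56·44 = 2464
  i=4: C(8,4)·!4 = 70·9 = 630
Total = 40179.

40179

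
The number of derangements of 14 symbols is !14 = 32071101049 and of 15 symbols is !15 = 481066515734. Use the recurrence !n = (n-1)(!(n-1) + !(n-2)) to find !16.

7697064251745

!16 = (16-1)·(!15 + !14) = 15·(481066515734 + 32071101049) = 15·513137616783 = 7697064251745.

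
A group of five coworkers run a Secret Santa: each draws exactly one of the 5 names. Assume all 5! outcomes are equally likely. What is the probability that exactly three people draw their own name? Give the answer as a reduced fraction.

1/12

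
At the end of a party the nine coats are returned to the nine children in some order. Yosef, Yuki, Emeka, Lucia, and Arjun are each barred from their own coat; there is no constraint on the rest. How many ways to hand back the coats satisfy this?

205056

Let A_j be the event that the j-th constrained one is fixed. By inclusion-exclusion over the 5 events:
Σ_{j=0}^{5} (-1)^j C(5,j)(9-j)!
= C(5,0)·9! - C(5,1)·8! + C(5,2)·7! - C(5,3)·6! + C(5,4)·5! - C(5,5)·4!
= 362880 - 201600 + 50400 - 7200 + 600 - 24
= 205056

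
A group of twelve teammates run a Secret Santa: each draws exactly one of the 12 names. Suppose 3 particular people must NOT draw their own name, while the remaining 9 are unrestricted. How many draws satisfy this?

Let A_j be the event that the j-th constrained one is fixed. By inclusion-exclusion over the 3 events:
Σ_{j=0}^{3} (-1)^j C(3,j)(12-j)!
= C(3,0)·12! - C(3,1)·11! + C(3,2)·10! - C(3,3)·9!
= 479001600 - 119750400 + 10886400 - 362880
= 369774720

369774720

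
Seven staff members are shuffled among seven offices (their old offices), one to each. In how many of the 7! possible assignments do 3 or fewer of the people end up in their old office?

4948

Sum C(7,i)·!(7-i) for i = 0..3:
  i=0: C(7,0)·!7 = 1·1854 = 1854
  i=1: C(7,1)·!6 = 7·265 = 1855
  i=2: C(7,2)·!5 = 21·44 = 924
  i=3: C(7,3)·!4 = 35·9 = 315
Total = 4948.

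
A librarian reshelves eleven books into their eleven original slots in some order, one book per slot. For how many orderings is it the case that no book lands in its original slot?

14684570

The number of derangements of 11 is !11 = Σ_{k=0}^{11} (-1)^k·11!/k!
= 11! - 11!/1! + 11!/2! - 11!/3! + 11!/4! - 11!/5! + 11!/6! - 11!/7! + 11!/8! - 11!/9! + 11!/10! - 11!/11!
= 39916800 - 39916800 + 19958400 - 6652800 + 1663200 - 332640 + 55440 - 7920 + 990 - 110 + 11 - 1
= 14684570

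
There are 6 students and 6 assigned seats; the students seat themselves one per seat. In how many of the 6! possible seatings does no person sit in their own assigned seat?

Recurrence: !6 = 5·(!5 + !4).
!6 = 5·(44 + 9) = 5·53 = 265

265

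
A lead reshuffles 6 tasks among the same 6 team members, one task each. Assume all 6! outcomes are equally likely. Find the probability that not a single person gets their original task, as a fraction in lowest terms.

53/144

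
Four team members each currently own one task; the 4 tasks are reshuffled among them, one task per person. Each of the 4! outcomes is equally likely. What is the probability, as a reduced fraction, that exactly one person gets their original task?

Favorable outcomes: C(4,1)·!3 = 4·2 = 8.
Total outcomes: 4! = 24.
Probability = 8/24 = 1/3.

1/3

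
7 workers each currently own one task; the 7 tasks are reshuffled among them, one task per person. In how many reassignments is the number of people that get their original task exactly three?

Pick the 3 fixed positions: C(7,3) = 35 ways.
The other 4 form a derangement: !4 = 9.
Total: 35 × 9 = 315.

315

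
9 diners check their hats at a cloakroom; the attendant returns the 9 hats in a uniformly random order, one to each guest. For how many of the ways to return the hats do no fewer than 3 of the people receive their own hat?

# with exactly i fixed is C(9,i)·!(9-i); sum over i=3..9:
  i=3: C(9,3)·!6 = 84·265 = 22260
  i=4: C(9,4)·!5 = 126·44 = 5544
  i=5: C(9,5)·!4 = 126·9 = 1134
  i=6: C(9,6)·!3 = 84·2 = 168
  i=7: C(9,7)·!2 = 36·1 = 36
  i=8: C(9,8)·!1 = 9·0 = 0
  i=9: C(9,9)·!0 = 1·1 = 1
Total = 29143.

29143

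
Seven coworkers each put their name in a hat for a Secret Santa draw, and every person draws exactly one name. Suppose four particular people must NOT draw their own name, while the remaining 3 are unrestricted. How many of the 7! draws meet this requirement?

Inclusion-exclusion on the 4 forbidden self-matches:
Σ_{j=0}^{4} (-1)^j C(4,j)(7-j)!
= C(4,0)·7! - C(4,1)·6! + C(4,2)·5! - C(4,3)·4! + C(4,4)·3!
= 5040 - 2880 + 720 - 96 + 6
= 2790

2790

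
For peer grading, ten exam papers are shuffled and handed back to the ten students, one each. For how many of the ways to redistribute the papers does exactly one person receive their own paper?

1334960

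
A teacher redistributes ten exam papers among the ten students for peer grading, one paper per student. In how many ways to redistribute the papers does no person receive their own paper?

1334961

Recurrence: !10 = 9·(!9 + !8).
!10 = 9·(133496 + 14833) = 9·148329 = 1334961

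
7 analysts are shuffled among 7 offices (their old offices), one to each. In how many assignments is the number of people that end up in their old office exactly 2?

924

Choose which 2 of the 7 are fixed: C(7,2) = 21.
The remaining 5 must be deranged: !5 = 44.
Total: 21 × 44 = 924.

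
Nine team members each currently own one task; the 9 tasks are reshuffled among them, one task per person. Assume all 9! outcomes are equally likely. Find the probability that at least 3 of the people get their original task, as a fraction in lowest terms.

29143/362880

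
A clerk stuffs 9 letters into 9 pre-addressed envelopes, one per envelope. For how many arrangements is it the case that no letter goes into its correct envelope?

133496

By inclusion-exclusion, !9 = Σ (-1)^k · 9!/k! for k=0..9
= 9! - 9!/1! + 9!/2! - 9!/3! + 9!/4! - 9!/5! + 9!/6! - 9!/7! + 9!/8! - 9!/9!
= 362880 - 362880 + 181440 - 60480 + 15120 - 3024 + 504 - 72 + 9 - 1
= 133496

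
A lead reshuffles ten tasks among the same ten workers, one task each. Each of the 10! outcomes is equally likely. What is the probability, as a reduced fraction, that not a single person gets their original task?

16481/44800

Favorable outcomes: !10 = 1334961.
Total outcomes: 10! = 3628800.
Probability = 1334961/3628800 = 16481/44800.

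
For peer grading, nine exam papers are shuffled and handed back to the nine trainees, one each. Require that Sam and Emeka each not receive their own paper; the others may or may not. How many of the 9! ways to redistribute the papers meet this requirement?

287280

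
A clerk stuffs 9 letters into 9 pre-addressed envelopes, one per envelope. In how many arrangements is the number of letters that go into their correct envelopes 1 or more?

229384

# with exactly i fixed is C(9,i)·!(9-i); sum over i=1..9:
  i=1: C(9,1)·!8 = 9·14833 = 133497
  i=2: C(9,2)·!7 = 36·1854 = 66744
  i=3: C(9,3)·!6 = 84·265 = 22260
  i=4: C(9,4)·!5 = 126·44 = 5544
  i=5: C(9,5)·!4 = 126·9 = 1134
  i=6: C(9,6)·!3 = 84·2 = 168
  i=7: C(9,7)·!2 = 36·1 = 36
  i=8: C(9,8)·!1 = 9·0 = 0
  i=9: C(9,9)·!0 = 1·1 = 1
Total = 229384.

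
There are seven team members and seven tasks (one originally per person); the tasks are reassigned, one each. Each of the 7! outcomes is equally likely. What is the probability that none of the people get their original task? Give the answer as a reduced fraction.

Favorable outcomes: !7 = 1854.
Total outcomes: 7! = 5040.
Probability = 1854/5040 = 103/280.

103/280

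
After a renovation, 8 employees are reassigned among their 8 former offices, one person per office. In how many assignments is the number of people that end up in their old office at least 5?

Sum C(8,i)·!(8-i) for i = 5..8:
  i=5: C(8,5)·!3 = 56·2 = 112
  i=6: C(8,6)·!2 = 28·1 = 28
  i=7: C(8,7)·!1 = 8·0 = 0
  i=8: C(8,8)·!0 = 1·1 = 1
Total = 141.

141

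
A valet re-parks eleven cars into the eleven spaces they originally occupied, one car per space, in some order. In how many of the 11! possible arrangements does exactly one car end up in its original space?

14684571

Choose which one of the 11 is fixed: C(11,1) = 11.
The remaining 10 must be deranged: !10 = 1334961.
Total: 11 × 1334961 = 14684571.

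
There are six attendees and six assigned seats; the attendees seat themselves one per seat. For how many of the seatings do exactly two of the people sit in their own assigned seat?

135

Pick the 2 fixed positions: C(6,2) = 15 ways.
The remaining 4 must be deranged: !4 = 9.
Total: 15 × 9 = 135.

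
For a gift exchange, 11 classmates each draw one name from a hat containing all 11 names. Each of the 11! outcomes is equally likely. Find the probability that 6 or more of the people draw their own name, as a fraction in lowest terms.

5921/9979200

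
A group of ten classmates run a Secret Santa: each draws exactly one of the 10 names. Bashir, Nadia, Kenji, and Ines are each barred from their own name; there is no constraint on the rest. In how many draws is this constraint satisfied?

2399760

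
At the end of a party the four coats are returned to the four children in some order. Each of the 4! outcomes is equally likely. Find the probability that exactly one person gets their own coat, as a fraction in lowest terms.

Favorable outcomes: C(4,1)·!3 = 4·2 = 8.
Total outcomes: 4! = 24.
Probability = 8/24 = 1/3.

1/3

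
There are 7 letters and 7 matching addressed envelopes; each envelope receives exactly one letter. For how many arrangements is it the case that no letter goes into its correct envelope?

Use !n = n·!(n-1) + (-1)^n.
!7 = 7·265 - 1 = 1854

1854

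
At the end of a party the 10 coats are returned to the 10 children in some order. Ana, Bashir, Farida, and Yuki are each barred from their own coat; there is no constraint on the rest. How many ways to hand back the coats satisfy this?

2399760

Let A_j be the event that the j-th constrained one is fixed. By inclusion-exclusion over the 4 events:
Σ_{j=0}^{4} (-1)^j C(4,j)(10-j)!
= C(4,0)·10! - C(4,1)·9! + C(4,2)·8! - C(4,3)·7! + C(4,4)·6!
= 3628800 - 1451520 + 241920 - 20160 + 720
= 2399760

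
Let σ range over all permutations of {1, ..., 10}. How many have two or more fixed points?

Sum C(10,i)·!(10-i) for i = 2..10:
  i=2: C(10,2)·!8 = 45·14833 = 667485
  i=3: C(10,3)·!7 = 120·1854 = 222480
  i=4: C(10,4)·!6 = 210·265 = 55650
  i=5: C(10,5)·!5 = 252·44 = 11088
  i=6: C(10,6)·!4 = 210·9 = 1890
  i=7: C(10,7)·!3 = 120·2 = 240
  i=8: C(10,8)·!2 = 45·1 = 45
  i=9: C(10,9)·!1 = 10·0 = 0
  i=10: C(10,10)·!0 = 1·1 = 1
Total = 958879.

958879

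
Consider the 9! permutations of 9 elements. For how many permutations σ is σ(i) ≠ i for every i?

133496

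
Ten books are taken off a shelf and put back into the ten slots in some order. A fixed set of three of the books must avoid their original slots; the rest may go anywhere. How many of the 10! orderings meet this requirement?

Let A_j be the event that the j-th constrained one is fixed. By inclusion-exclusion over the 3 events:
Σ_{j=0}^{3} (-1)^j C(3,j)(10-j)!
= C(3,0)·10! - C(3,1)·9! + C(3,2)·8! - C(3,3)·7!
= 3628800 - 1088640 + 120960 - 5040
= 2656080

2656080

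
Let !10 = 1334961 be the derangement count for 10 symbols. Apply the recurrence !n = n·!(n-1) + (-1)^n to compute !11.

!11 = 11·1334961 - 1 = 14684570.

14684570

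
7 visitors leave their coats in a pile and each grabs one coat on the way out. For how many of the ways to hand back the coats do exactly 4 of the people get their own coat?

Pick the 4 fixed positions: C(7,4) = 35 ways.
The remaining 3 must be deranged: !3 = 2.
Total: 35 × 2 = 70.

70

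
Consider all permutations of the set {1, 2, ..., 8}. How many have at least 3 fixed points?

Sum C(8,i)·!(8-i) for i = 3..8:
  i=3: C(8,3)·!5 = 56·44 = 2464
  i=4: C(8,4)·!4 = 70·9 = 630
  i=5: C(8,5)·!3 = 56·2 = 112
  i=6: C(8,6)·!2 = 28·1 = 28
  i=7: C(8,7)·!1 = 8·0 = 0
  i=8: C(8,8)·!0 = 1·1 = 1
Total = 3235.

3235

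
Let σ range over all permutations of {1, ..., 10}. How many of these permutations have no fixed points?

1334961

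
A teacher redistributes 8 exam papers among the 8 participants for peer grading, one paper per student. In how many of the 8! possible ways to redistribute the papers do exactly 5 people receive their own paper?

Pick the 5 fixed positions: C(8,5) = 56 ways.
The remaining 3 must be deranged: !3 = 2.
Total: 56 × 2 = 112.

112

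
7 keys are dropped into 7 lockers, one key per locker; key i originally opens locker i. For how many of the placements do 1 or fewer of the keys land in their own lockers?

Sum C(7,i)·!(7-i) for i = 0..1:
  i=0: C(7,0)·!7 = 1·1854 = 1854
  i=1: C(7,1)·!6 = 7·265 = 1855
Total = 3709.

3709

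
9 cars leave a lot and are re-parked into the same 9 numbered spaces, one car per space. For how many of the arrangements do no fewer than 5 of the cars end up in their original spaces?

1339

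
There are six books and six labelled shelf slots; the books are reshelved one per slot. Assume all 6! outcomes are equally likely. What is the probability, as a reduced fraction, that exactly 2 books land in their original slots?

3/16

Favorable outcomes: C(6,2)·!4 = 15·9 = 135.
Total outcomes: 6! = 720.
Probability = 135/720 = 3/16.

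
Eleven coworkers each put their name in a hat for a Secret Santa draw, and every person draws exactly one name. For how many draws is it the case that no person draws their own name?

Use !n = n·!(n-1) + (-1)^n.
!11 = 11·1334961 - 1 = 14684570

14684570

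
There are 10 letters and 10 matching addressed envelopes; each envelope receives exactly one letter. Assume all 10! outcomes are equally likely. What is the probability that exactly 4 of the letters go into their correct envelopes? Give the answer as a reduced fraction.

Favorable outcomes: C(10,4)·!6 = 210·265 = 55650.
Total outcomes: 10! = 3628800.
Probability = 55650/3628800 = 53/3456.

53/3456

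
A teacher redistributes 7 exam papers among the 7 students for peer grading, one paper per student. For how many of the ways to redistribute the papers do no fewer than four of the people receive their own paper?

# with exactly i fixed is C(7,i)·!(7-i); sum over i=4..7:
  i=4: C(7,4)·!3 = 35·2 = 70
  i=5: C(7,5)·!2 = 21·1 = 21
  i=6: C(7,6)·!1 = 7·0 = 0
  i=7: C(7,7)·!0 = 1·1 = 1
Total = 92.

92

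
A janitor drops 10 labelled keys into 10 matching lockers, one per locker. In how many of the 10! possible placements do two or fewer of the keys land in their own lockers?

# with exactly i fixed is C(10,i)·!(10-i); sum over i=0..2:
  i=0: C(10,0)·!10 = 1·1334961 = 1334961
  i=1: C(10,1)·!9 = 10·133496 = 1334960
  i=2: C(10,2)·!8 = 45·14833 = 667485
Total = 3337406.

3337406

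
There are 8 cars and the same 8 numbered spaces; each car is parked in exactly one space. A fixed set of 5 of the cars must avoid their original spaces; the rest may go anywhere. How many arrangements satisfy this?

21234

Inclusion-exclusion on the 5 forbidden self-matches:
Σ_{j=0}^{5} (-1)^j C(5,j)(8-j)!
= C(5,0)·8! - C(5,1)·7! + C(5,2)·6! - C(5,3)·5! + C(5,4)·4! - C(5,5)·3!
= 40320 - 25200 + 7200 - 1200 + 120 - 6
= 21234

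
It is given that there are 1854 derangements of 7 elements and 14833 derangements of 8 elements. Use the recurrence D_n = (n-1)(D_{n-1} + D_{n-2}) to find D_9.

D_9 = (9-1)·(D_8 + D_7) = 8·(14833 + 1854) = 8·16687 = 133496.

133496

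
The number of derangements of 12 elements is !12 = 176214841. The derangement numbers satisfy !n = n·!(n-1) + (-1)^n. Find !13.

2290792932

!13 = 13·176214841 - 1 = 2290792932.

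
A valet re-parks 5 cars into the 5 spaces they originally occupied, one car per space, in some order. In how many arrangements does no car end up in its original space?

!5 = 5! · Σ_{k=0}^{5} (-1)^k/k!
= 5! - 5!/1! + 5!/2! - 5!/3! + 5!/4! - 5!/5!
= 120 - 120 + 60 - 20 + 5 - 1
= 44

44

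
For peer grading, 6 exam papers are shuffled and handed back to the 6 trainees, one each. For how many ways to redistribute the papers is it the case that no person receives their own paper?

The number of derangements of 6 is !6 = Σ_{k=0}^{6} (-1)^k·6!/k!
= 6! - 6!/1! + 6!/2! - 6!/3! + 6!/4! - 6!/5! + 6!/6!
= 720 - 720 + 360 - 120 + 30 - 6 + 1
= 265

265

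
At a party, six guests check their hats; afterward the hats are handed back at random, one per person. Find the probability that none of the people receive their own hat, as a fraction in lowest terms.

Favorable outcomes: !6 = 265.
Total outcomes: 6! = 720.
Probability = 265/720 = 53/144.

53/144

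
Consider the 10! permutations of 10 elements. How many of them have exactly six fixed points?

1890

Pick the 6 fixed positions: C(10,6) = 210 ways.
The remaining 4 must be deranged: !4 = 9.
Total: 210 × 9 = 1890.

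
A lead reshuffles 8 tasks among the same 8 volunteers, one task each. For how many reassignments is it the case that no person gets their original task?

14833

The number of derangements of 8 is !8 = Σ_{k=0}^{8} (-1)^k·8!/k!
= 8! - 8!/1! + 8!/2! - 8!/3! + 8!/4! - 8!/5! + 8!/6! - 8!/7! + 8!/8!
= 40320 - 40320 + 20160 - 6720 + 1680 - 336 + 56 - 8 + 1
= 14833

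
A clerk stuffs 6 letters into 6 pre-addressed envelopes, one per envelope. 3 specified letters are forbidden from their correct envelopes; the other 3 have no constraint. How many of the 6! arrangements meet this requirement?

426

Inclusion-exclusion on the 3 forbidden self-matches:
Σ_{j=0}^{3} (-1)^j C(3,j)(6-j)!
= C(3,0)·6! - C(3,1)·5! + C(3,2)·4! - C(3,3)·3!
= 720 - 360 + 72 - 6
= 426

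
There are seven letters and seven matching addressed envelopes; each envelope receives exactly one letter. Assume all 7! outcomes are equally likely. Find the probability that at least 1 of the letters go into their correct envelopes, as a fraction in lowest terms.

Favorable outcomes: Σ_{i≥1} C(7,i)·!(7-i) = 7·265 + 21·44 + 35·9 + 35·2 + 21·1 + 7·0 + 1·1 = 3186.
Total outcomes: 7! = 5040.
Probability = 3186/5040 = 177/280.

177/280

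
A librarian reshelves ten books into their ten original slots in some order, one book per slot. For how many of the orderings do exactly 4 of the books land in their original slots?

55650

Choose which 4 of the 10 are fixed: C(10,4) = 210.
The remaining 6 must be deranged: !6 = 265.
Total: 210 × 265 = 55650.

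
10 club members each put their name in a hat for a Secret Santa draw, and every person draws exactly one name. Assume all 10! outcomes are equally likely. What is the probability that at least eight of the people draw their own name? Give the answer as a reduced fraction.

Favorable outcomes: Σ_{i≥8} C(10,i)·!(10-i) = 45·1 + 10·0 + 1·1 = 46.
Total outcomes: 10! = 3628800.
Probability = 46/3628800 = 23/1814400.

23/1814400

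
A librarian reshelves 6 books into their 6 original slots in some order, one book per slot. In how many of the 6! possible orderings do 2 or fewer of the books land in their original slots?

664

# with exactly i fixed is C(6,i)·!(6-i); sum over i=0..2:
  i=0: C(6,0)·!6 = 1·265 = 265
  i=1: C(6,1)·!5 = 6·44 = 264
  i=2: C(6,2)·!4 = 15·9 = 135
Total = 664.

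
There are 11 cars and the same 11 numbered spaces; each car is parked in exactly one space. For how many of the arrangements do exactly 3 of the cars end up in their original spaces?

Pick the 3 fixed positions: C(11,3) = 165 ways.
The other 8 form a derangement: !8 = 14833.
Total: 165 × 14833 = 2447445.

2447445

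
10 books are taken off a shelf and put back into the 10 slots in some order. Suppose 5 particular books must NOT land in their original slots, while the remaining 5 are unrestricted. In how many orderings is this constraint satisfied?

Inclusion-exclusion on the 5 forbidden self-matches:
Σ_{j=0}^{5} (-1)^j C(5,j)(10-j)!
= C(5,0)·10! - C(5,1)·9! + C(5,2)·8! - C(5,3)·7! + C(5,4)·6! - C(5,5)·5!
= 3628800 - 1814400 + 403200 - 50400 + 3600 - 120
= 2170680

2170680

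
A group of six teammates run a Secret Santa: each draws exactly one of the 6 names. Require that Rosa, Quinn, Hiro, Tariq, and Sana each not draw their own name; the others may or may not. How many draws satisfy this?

309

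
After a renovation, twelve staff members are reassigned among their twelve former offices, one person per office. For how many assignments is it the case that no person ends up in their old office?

176214841

The number of derangements of 12 is !12 = Σ_{k=0}^{12} (-1)^k·12!/k!
= 12! - 12!/1! + 12!/2! - 12!/3! + 12!/4! - 12!/5! + 12!/6! - 12!/7! + 12!/8! - 12!/9! + 12!/10! - 12!/11! + 12!/12!
= 479001600 - 479001600 + 239500800 - 79833600 + 19958400 - 3991680 + 665280 - 95040 + 11880 - 1320 + 132 - 12 + 1
= 176214841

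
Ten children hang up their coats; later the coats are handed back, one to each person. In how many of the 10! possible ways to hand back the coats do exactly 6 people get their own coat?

1890

Choose which 6 of the 10 are fixed: C(10,6) = 210.
The remaining 4 must be deranged: !4 = 9.
Total: 210 × 9 = 1890.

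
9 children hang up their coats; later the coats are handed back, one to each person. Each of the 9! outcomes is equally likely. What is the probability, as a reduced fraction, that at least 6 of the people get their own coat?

41/72576

Favorable outcomes: Σ_{i≥6} C(9,i)·!(9-i) = 84·2 + 36·1 + 9·0 + 1·1 = 205.
Total outcomes: 9! = 362880.
Probability = 205/362880 = 41/72576.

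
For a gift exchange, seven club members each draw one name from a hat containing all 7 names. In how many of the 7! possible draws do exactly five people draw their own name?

21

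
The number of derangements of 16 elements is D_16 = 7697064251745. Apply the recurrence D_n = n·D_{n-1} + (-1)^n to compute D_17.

D_17 = 17·7697064251745 - 1 = 130850092279664.

130850092279664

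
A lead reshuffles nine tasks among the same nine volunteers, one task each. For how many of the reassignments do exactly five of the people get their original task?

Pick the 5 fixed positions: C(9,5) = 126 ways.
The remaining 4 must be deranged: !4 = 9.
Total: 126 × 9 = 1134.

1134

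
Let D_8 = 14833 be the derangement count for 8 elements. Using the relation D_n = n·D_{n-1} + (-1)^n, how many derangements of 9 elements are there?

D_9 = 9·14833 - 1 = 133496.

133496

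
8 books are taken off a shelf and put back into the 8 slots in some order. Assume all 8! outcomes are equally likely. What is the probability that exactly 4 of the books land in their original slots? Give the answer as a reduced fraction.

Favorable outcomes: C(8,4)·!4 = 70·9 = 630.
Total outcomes: 8! = 40320.
Probability = 630/40320 = 1/64.

1/64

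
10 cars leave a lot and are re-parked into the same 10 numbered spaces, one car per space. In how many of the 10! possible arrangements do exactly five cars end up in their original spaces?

Pick the 5 fixed positions: C(10,5) = 252 ways.
The other 5 form a derangement: !5 = 44.
Total: 252 × 44 = 11088.

11088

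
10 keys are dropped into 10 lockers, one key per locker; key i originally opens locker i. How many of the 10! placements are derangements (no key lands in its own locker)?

The number of derangements of 10 is !10 = Σ_{k=0}^{10} (-1)^k·10!/k!
= 10! - 10!/1! + 10!/2! - 10!/3! + 10!/4! - 10!/5! + 10!/6! - 10!/7! + 10!/8! - 10!/9! + 10!/10!
= 3628800 - 3628800 + 1814400 - 604800 + 151200 - 30240 + 5040 - 720 + 90 - 10 + 1
= 1334961

1334961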